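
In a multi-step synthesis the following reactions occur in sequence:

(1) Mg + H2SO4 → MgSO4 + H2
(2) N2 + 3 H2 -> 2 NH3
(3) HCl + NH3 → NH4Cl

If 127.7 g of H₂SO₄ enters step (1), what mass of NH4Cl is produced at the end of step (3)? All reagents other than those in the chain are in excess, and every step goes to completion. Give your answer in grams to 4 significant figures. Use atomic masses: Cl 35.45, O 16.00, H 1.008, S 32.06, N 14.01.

46.43 g

M(H2SO4) = 2(1.008) + 32.06 + 4(16.00) = 98.076 g/mol.
M(NH4Cl) = 14.01 + 4(1.008) + 35.45 = 53.492 g/mol.
n(H2SO4) = 127.7 / 98.076 = 1.3021 mol.
Reaction (1): H2SO4→H2 ratio 1:1 ⇒ n(H2) = 1.3021 mol.
Reaction (2): H2→NH3 ratio 3:2 ⇒ n(NH3) = 0.86803 mol.
Reaction (3): NH3→NH4Cl ratio 1:1 ⇒ n(NH4Cl) = 0.86803 mol.
Mass of NH4Cl = 0.86803 × 53.492 = 46.433 g.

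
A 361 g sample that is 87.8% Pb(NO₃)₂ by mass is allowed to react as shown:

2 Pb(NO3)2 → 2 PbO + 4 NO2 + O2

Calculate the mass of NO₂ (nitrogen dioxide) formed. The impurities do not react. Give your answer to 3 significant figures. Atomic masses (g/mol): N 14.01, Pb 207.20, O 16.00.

88.1 g

Mass of pure Pb(NO3)2 = 361 g × 0.878 = 317.0 g.
M(Pb(NO3)2) = 207.20 + 2(14.01) + 6(16.00) = 331.22 g/mol.
M(NO2) = 14.01 + 2(16.00) = 46.01 g/mol.
n(Pb(NO3)2) = 317.0 g / 331.22 g/mol = 0.9569 mol.
From the equation the Pb(NO3)2:NO2 mole ratio is 2:4, so n(NO2) = 0.9569 × 4/2 = 1.914 mol.
Mass of NO2 = 1.914 mol × 46.01 g/mol = 88.06 g.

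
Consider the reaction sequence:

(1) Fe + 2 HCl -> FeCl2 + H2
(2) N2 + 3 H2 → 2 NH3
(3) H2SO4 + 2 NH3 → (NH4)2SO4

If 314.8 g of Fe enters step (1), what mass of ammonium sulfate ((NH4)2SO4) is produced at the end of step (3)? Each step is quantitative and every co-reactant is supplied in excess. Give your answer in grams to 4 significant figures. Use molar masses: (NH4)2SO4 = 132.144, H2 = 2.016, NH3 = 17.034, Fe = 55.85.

248.3 g

n(Fe) = 314.8 / 55.85 = 5.6365 mol.
Reaction (1): Fe→H2 ratio 1:1 ⇒ n(H2) = 5.6365 mol.
Reaction (2): H2→NH3 ratio 3:2 ⇒ n(NH3) = 3.7577 mol.
Reaction (3): NH3→(NH4)2SO4 ratio 2:1 ⇒ n((NH4)2SO4) = 1.8788 mol.
Mass of (NH4)2SO4 = 1.8788 × 132.144 = 248.28 g.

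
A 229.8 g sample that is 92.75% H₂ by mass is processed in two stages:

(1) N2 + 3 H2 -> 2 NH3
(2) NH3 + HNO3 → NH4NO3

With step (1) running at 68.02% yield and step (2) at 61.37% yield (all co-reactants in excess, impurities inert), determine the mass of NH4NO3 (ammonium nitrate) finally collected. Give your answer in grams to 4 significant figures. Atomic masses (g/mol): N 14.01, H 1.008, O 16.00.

2355 g

Pure H2 = 229.8 × 0.9275 = 213.14 g.
M(H2) = 2(1.008) = 2.016 g/mol.
M(NH4NO3) = 2(14.01) + 4(1.008) + 3(16.00) = 80.052 g/mol.
n(H2) = 213.14 / 2.016 = 105.72 mol.
Step 1 (H2:NH3 = 3:2): theoretical n(NH3) = 70.483 mol; at 68.02% yield, n(NH3) = 47.942 mol.
Step 2 (NH3:NH4NO3 = 1:1): theoretical n(NH4NO3) = 47.942 mol, so theoretical mass = 47.942 × 80.052 = 3837.9 g.
At 61.37% yield, actual mass of NH4NO3 = 3837.9 × 0.6137 = 2355.3 g.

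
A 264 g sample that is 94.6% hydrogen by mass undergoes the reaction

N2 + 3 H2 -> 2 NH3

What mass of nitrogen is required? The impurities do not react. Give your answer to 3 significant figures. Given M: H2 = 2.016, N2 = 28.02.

1160 g

Mass of pure H2 = 264 g × 0.946 = 249.7 g.
n(H2) = 249.7 g / 2.016 g/mol = 123.9 mol.
From the equation the H2:N2 mole ratio is 3:1, so n(N2) = 123.9 × 1/3 = 41.29 mol.
Mass of N2 = 41.29 mol × 28.02 g/mol = 1157 g.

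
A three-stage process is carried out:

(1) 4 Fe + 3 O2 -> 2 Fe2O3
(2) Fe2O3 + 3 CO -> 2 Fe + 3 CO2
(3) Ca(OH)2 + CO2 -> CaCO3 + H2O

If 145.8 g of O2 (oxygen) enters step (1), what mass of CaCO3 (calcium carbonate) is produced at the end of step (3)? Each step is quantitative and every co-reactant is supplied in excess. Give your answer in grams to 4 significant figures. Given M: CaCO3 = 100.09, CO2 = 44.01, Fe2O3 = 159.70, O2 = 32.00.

912.1 g

n(O2) = 145.8 / 32.00 = 4.5563 mol.
Reaction (1): O2→Fe2O3 ratio 3:2 ⇒ n(Fe2O3) = 3.0375 mol.
Reaction (2): Fe2O3→CO2 ratio 1:3 ⇒ n(CO2) = 9.1125 mol.
Reaction (3): CO2→CaCO3 ratio 1:1 ⇒ n(CaCO3) = 9.1125 mol.
Mass of CaCO3 = 9.1125 × 100.09 = 912.07 g.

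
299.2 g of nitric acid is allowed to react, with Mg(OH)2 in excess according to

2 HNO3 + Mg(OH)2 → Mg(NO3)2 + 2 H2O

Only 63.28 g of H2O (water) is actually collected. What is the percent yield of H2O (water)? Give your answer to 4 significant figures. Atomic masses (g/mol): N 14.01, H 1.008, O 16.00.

M(HNO3) = 1.008 + 14.01 + 3(16.00) = 63.018 g/mol.
M(H2O) = 2(1.008) + 16.00 = 18.016 g/mol.
n(HNO3) = 299.20 g / 63.018 g/mol = 4.7478 mol.
From the equation the HNO3:H2O mole ratio is 2:2, so n(H2O) = 4.7478 × 2/2 = 4.7478 mol.
Mass of H2O = 4.7478 mol × 18.016 g/mol = 85.537 g.
This is the theoretical yield. Percent yield = 63.28 g / 85.537 g × 100% = 73.979%.

73.98 %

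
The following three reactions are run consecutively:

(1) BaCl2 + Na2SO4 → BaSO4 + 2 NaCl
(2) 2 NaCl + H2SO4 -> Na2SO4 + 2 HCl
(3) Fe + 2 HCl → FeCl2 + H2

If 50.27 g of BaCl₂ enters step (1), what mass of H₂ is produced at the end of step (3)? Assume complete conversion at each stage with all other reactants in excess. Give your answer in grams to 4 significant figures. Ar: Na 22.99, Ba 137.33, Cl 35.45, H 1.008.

M(BaCl2) = 137.33 + 2(35.45) = 208.23 g/mol.
M(H2) = 2(1.008) = 2.016 g/mol.
n(BaCl2) = 50.27 / 208.23 = 0.24142 mol.
Reaction (1): BaCl2→NaCl ratio 1:2 ⇒ n(NaCl) = 0.48283 mol.
Reaction (2): NaCl→HCl ratio 2:2 ⇒ n(HCl) = 0.48283 mol.
Reaction (3): HCl→H2 ratio 2:1 ⇒ n(H2) = 0.24142 mol.
Mass of H2 = 0.24142 × 2.016 = 0.48669 g.

0.4867 g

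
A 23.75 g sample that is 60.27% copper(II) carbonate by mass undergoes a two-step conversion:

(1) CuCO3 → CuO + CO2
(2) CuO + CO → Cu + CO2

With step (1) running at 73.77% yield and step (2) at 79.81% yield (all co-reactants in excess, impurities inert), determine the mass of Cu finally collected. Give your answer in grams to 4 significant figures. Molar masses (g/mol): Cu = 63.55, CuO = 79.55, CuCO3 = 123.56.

4.335 g

Pure CuCO3 = 23.75 × 0.6027 = 14.314 g.
n(CuCO3) = 14.314 / 123.56 = 0.11585 mol.
Step 1 (CuCO3:CuO = 1:1): theoretical n(CuO) = 0.11585 mol; at 73.77% yield, n(CuO) = 0.085461 mol.
Step 2 (CuO:Cu = 1:1): theoretical n(Cu) = 0.085461 mol, so theoretical mass = 0.085461 × 63.55 = 5.4310 g.
At 79.81% yield, actual mass of Cu = 5.4310 × 0.7981 = 4.3345 g.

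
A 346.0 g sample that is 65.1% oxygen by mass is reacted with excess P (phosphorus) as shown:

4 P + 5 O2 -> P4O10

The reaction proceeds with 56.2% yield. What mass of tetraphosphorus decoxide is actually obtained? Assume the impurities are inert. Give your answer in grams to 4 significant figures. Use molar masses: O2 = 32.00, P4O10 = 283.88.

224.6 g

Pure O2 available = 346.0 g × 0.651 = 225.25 g.
n(O2) = 225.25 g / 32.00 g/mol = 7.0389 mol.
From the equation the O2:P4O10 mole ratio is 5:1, so n(P4O10) = 7.0389 × 1/5 = 1.4078 mol.
Mass of P4O10 = 1.4078 mol × 283.88 g/mol = 399.64 g.
Actual mass collected = 399.64 g × 0.562 = 224.60 g.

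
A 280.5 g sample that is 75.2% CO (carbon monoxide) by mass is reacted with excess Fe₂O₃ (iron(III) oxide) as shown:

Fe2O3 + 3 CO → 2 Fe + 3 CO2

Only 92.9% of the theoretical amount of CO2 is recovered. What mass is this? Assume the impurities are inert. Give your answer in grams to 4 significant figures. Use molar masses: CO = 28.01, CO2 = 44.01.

Pure CO available = 280.5 g × 0.752 = 210.94 g.
n(CO) = 210.94 g / 28.01 g/mol = 7.5307 mol.
From the equation the CO:CO2 mole ratio is 3:3, so n(CO2) = 7.5307 × 3/3 = 7.5307 mol.
Mass of CO2 = 7.5307 mol × 44.01 g/mol = 331.43 g.
Actual mass collected = 331.43 g × 0.929 = 307.90 g.

307.9 g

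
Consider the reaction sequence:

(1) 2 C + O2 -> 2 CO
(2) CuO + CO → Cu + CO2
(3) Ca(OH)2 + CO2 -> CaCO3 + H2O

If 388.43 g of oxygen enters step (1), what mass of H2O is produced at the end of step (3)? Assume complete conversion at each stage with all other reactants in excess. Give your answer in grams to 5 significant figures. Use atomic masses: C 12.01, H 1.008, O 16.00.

437.37 g

M(O2) = 2(16.00) = 32.00 g/mol.
M(H2O) = 2(1.008) + 16.00 = 18.016 g/mol.
n(O2) = 388.43 / 32.00 = 12.1384 mol.
Reaction (1): O2→CO ratio 1:2 ⇒ n(CO) = 24.2769 mol.
Reaction (2): CO→CO2 ratio 1:1 ⇒ n(CO2) = 24.2769 mol.
Reaction (3): CO2→H2O ratio 1:1 ⇒ n(H2O) = 24.2769 mol.
Mass of H2O = 24.2769 × 18.016 = 437.372 g.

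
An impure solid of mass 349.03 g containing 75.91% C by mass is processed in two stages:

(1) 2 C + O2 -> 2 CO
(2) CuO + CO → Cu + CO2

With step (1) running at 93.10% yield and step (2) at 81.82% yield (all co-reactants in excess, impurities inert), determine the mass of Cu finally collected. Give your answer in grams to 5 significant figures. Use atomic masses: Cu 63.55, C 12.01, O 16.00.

Pure C = 349.03 × 0.7591 = 264.949 g.
M(C) = 12.01 g/mol.
M(Cu) = 63.55 g/mol.
n(C) = 264.949 / 12.01 = 22.0607 mol.
Step 1 (C:CO = 2:2): theoretical n(CO) = 22.0607 mol; at 93.10% yield, n(CO) = 20.5385 mol.
Step 2 (CO:Cu = 1:1): theoretical n(Cu) = 20.5385 mol, so theoretical mass = 20.5385 × 63.55 = 1305.22 g.
At 81.82% yield, actual mass of Cu = 1305.22 × 0.8182 = 1067.93 g.

1067.9 g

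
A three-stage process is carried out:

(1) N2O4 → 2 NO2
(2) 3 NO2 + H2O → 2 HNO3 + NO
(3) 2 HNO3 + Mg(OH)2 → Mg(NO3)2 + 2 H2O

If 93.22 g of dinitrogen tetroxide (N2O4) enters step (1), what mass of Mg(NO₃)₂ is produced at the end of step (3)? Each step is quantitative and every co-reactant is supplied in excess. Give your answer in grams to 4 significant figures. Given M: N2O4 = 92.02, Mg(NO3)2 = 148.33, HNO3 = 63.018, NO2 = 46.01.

100.2 g

n(N2O4) = 93.22 / 92.02 = 1.0130 mol.
Reaction (1): N2O4→NO2 ratio 1:2 ⇒ n(NO2) = 2.0261 mol.
Reaction (2): NO2→HNO3 ratio 3:2 ⇒ n(HNO3) = 1.3507 mol.
Reaction (3): HNO3→Mg(NO3)2 ratio 2:1 ⇒ n(Mg(NO3)2) = 0.67536 mol.
Mass of Mg(NO3)2 = 0.67536 × 148.33 = 100.18 g.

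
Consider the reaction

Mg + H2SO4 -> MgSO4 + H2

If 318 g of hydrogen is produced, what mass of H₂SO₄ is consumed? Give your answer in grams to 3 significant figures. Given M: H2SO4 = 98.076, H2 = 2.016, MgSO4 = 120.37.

n(H2) = 318.0 g / 2.016 g/mol = 157.7 mol.
From the equation the H2:H2SO4 mole ratio is 1:1, so n(H2SO4) = 157.7 × 1/1 = 157.7 mol.
Mass of H2SO4 = 157.7 mol × 98.076 g/mol = 15470 g.

15500 g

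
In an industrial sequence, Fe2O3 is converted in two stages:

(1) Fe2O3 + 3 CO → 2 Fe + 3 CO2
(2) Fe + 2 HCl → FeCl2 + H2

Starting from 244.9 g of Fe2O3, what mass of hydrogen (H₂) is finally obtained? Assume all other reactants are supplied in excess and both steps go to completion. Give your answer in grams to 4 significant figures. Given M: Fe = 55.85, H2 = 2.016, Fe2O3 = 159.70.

n(Fe2O3) = 244.90 / 159.70 = 1.5335 mol.
Step 1 gives a 1:2 ratio of Fe2O3 to Fe, so n(Fe) = 3.0670 mol.
In step 2 the Fe:H2 ratio is 1:1, so n(H2) = 3.0670 mol.
Mass of H2 = 3.0670 × 2.016 = 6.1831 g.

6.183 g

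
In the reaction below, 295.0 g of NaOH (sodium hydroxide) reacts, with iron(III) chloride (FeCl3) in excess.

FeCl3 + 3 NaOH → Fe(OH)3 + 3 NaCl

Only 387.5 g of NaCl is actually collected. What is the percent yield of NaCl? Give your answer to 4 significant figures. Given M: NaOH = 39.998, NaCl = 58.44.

89.90 %

n(NaOH) = 295.00 g / 39.998 g/mol = 7.3754 mol.
From the equation the NaOH:NaCl mole ratio is 3:3, so n(NaCl) = 7.3754 × 3/3 = 7.3754 mol.
Mass of NaCl = 7.3754 mol × 58.44 g/mol = 431.02 g.
This is the theoretical yield. Percent yield = 387.5 g / 431.02 g × 100% = 89.904%.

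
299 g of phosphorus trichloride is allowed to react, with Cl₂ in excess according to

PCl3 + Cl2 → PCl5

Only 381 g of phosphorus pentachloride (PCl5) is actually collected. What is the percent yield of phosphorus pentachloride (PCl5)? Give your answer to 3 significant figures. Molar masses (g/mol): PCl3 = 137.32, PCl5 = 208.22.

84.0 %

n(PCl3) = 299.0 g / 137.32 g/mol = 2.177 mol.
From the equation the PCl3:PCl5 mole ratio is 1:1, so n(PCl5) = 2.177 × 1/1 = 2.177 mol.
Mass of PCl5 = 2.177 mol × 208.22 g/mol = 453.4 g.
This is the theoretical yield. Percent yield = 381 g / 453.4 g × 100% = 84.04%.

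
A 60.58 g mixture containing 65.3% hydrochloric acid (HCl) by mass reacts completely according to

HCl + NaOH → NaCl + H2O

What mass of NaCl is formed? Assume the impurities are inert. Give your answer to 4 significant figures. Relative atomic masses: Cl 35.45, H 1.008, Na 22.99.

Mass of pure HCl = 60.58 g × 0.653 = 39.559 g.
M(HCl) = 1.008 + 35.45 = 36.458 g/mol.
M(NaCl) = 22.99 + 35.45 = 58.44 g/mol.
n(HCl) = 39.559 g / 36.458 g/mol = 1.0850 mol.
From the equation the HCl:NaCl mole ratio is 1:1, so n(NaCl) = 1.0850 × 1/1 = 1.0850 mol.
Mass of NaCl = 1.0850 mol × 58.44 g/mol = 63.410 g.

63.41 g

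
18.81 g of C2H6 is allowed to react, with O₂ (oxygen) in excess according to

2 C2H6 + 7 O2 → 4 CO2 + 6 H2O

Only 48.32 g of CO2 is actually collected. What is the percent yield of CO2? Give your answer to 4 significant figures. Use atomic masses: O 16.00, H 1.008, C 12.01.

87.75 %

M(C2H6) = 2(12.01) + 6(1.008) = 30.068 g/mol.
M(CO2) = 12.01 + 2(16.00) = 44.01 g/mol.
n(C2H6) = 18.810 g / 30.068 g/mol = 0.62558 mol.
From the equation the C2H6:CO2 mole ratio is 2:4, so n(CO2) = 0.62558 × 4/2 = 1.2512 mol.
Mass of CO2 = 1.2512 mol × 44.01 g/mol = 55.064 g.
This is the theoretical yield. Percent yield = 48.32 g / 55.064 g × 100% = 87.753%.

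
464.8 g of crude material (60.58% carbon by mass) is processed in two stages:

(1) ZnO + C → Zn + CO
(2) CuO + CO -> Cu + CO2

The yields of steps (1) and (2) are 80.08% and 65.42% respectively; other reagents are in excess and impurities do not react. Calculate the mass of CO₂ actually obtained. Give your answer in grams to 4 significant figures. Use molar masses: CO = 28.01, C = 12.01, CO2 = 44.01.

Pure C = 464.8 × 0.6058 = 281.58 g.
n(C) = 281.58 / 12.01 = 23.445 mol.
Step 1 (C:CO = 1:1): theoretical n(CO) = 23.445 mol; at 80.08% yield, n(CO) = 18.775 mol.
Step 2 (CO:CO2 = 1:1): theoretical n(CO2) = 18.775 mol, so theoretical mass = 18.775 × 44.01 = 826.28 g.
At 65.42% yield, actual mass of CO2 = 826.28 × 0.6542 = 540.55 g.

540.6 g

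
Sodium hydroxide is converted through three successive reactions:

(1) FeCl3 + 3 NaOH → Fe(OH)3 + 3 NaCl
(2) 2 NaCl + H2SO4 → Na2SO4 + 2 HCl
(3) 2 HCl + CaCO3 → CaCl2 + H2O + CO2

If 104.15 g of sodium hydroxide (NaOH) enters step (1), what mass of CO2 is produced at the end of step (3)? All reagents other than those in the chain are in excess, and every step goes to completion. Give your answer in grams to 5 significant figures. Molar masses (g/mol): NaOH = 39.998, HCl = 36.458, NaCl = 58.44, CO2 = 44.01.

57.298 g

n(NaOH) = 104.15 / 39.998 = 2.60388 mol.
Reaction (1): NaOH→NaCl ratio 3:3 ⇒ n(NaCl) = 2.60388 mol.
Reaction (2): NaCl→HCl ratio 2:2 ⇒ n(HCl) = 2.60388 mol.
Reaction (3): HCl→CO2 ratio 2:1 ⇒ n(CO2) = 1.30194 mol.
Mass of CO2 = 1.30194 × 44.01 = 57.2984 g.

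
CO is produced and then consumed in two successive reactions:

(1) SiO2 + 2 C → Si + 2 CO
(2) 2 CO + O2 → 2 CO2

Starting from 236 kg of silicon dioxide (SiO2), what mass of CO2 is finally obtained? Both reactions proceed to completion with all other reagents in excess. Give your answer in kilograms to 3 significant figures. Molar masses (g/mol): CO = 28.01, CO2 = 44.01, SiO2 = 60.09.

346 kg

236 kg = 236000 g.
n(SiO2) = 236000 / 60.09 = 3927 mol.
Step 1 gives a 1:2 ratio of SiO2 to CO, so n(CO) = 7855 mol.
In step 2 the CO:CO2 ratio is 2:2, so n(CO2) = 7855 mol.
Mass of CO2 = 7855 × 44.01 = 345700 g = 346 kg.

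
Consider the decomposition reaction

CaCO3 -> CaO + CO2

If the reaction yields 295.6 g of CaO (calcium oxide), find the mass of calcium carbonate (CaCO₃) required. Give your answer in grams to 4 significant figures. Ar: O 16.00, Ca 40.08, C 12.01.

M(CaO) = 40.08 + 16.00 = 56.08 g/mol.
M(CaCO3) = 40.08 + 12.01 + 3(16.00) = 100.09 g/mol.
n(CaO) = 295.60 g / 56.08 g/mol = 5.2710 mol.
From the equation the CaO:CaCO3 mole ratio is 1:1, so n(CaCO3) = 5.2710 × 1/1 = 5.2710 mol.
Mass of CaCO3 = 5.2710 mol × 100.09 g/mol = 527.58 g.

527.6 g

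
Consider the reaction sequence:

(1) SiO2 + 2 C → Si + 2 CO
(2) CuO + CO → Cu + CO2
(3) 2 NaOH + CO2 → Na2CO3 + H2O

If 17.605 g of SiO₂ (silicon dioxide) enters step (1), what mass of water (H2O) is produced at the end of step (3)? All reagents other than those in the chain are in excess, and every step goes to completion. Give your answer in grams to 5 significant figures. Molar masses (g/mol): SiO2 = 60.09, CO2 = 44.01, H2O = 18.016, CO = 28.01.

n(SiO2) = 17.605 / 60.09 = 0.292977 mol.
Reaction (1): SiO2→CO ratio 1:2 ⇒ n(CO) = 0.585954 mol.
Reaction (2): CO→CO2 ratio 1:1 ⇒ n(CO2) = 0.585954 mol.
Reaction (3): CO2→H2O ratio 1:1 ⇒ n(H2O) = 0.585954 mol.
Mass of H2O = 0.585954 × 18.016 = 10.5566 g.

10.557 g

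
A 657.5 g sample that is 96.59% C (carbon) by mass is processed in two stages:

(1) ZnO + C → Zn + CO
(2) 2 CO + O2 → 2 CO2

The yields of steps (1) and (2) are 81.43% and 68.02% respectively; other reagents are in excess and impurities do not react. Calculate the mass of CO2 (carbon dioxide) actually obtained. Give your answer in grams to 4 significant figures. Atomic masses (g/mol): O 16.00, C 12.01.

1289 g

Pure C = 657.5 × 0.9659 = 635.08 g.
M(C) = 12.01 g/mol.
M(CO2) = 12.01 + 2(16.00) = 44.01 g/mol.
n(C) = 635.08 / 12.01 = 52.879 mol.
Step 1 (C:CO = 1:1): theoretical n(CO) = 52.879 mol; at 81.43% yield, n(CO) = 43.060 mol.
Step 2 (CO:CO2 = 2:2): theoretical n(CO2) = 43.060 mol, so theoretical mass = 43.060 × 44.01 = 1895.1 g.
At 68.02% yield, actual mass of CO2 = 1895.1 × 0.6802 = 1289.0 g.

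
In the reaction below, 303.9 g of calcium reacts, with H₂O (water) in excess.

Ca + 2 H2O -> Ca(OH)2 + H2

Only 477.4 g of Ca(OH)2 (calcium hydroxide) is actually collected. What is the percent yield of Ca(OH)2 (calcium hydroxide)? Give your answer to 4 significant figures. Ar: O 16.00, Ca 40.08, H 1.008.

M(Ca) = 40.08 g/mol.
M(Ca(OH)2) = 40.08 + 2(16.00) + 2(1.008) = 74.096 g/mol.
n(Ca) = 303.90 g / 40.08 g/mol = 7.5823 mol.
From the equation the Ca:Ca(OH)2 mole ratio is 1:1, so n(Ca(OH)2) = 7.5823 × 1/1 = 7.5823 mol.
Mass of Ca(OH)2 = 7.5823 mol × 74.096 g/mol = 561.82 g.
This is the theoretical yield. Percent yield = 477.4 g / 561.82 g × 100% = 84.974%.

84.97 %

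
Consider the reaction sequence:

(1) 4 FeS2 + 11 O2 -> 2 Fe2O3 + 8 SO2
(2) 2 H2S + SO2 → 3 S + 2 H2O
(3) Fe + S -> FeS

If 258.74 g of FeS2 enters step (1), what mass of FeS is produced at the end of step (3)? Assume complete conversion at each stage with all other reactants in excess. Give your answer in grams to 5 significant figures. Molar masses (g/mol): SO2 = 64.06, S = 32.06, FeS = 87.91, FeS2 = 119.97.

n(FeS2) = 258.74 / 119.97 = 2.15671 mol.
Reaction (1): FeS2→SO2 ratio 4:8 ⇒ n(SO2) = 4.31341 mol.
Reaction (2): SO2→S ratio 1:3 ⇒ n(S) = 12.9402 mol.
Reaction (3): S→FeS ratio 1:1 ⇒ n(FeS) = 12.9402 mol.
Mass of FeS = 12.9402 × 87.91 = 1137.58 g.

1137.6 g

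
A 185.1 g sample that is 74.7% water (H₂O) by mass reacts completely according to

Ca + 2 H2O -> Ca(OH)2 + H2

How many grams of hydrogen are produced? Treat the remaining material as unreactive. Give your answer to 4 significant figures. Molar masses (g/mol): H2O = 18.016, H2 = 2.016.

Mass of pure H2O = 185.1 g × 0.747 = 138.27 g.
n(H2O) = 138.27 g / 18.016 g/mol = 7.6748 mol.
From the equation the H2O:H2 mole ratio is 2:1, so n(H2) = 7.6748 × 1/2 = 3.8374 mol.
Mass of H2 = 3.8374 mol × 2.016 g/mol = 7.7362 g.

7.736 g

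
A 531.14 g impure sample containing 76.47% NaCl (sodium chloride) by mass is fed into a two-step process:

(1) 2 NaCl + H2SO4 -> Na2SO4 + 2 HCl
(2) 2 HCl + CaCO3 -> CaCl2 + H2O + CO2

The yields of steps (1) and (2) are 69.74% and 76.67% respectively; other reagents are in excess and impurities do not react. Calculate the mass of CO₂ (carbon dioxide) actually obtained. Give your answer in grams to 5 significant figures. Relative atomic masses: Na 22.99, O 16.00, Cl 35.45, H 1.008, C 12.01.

Pure NaCl = 531.14 × 0.7647 = 406.163 g.
M(NaCl) = 22.99 + 35.45 = 58.44 g/mol.
M(CO2) = 12.01 + 2(16.00) = 44.01 g/mol.
n(NaCl) = 406.163 / 58.44 = 6.95008 mol.
Step 1 (NaCl:HCl = 2:2): theoretical n(HCl) = 6.95008 mol; at 69.74% yield, n(HCl) = 4.84699 mol.
Step 2 (HCl:CO2 = 2:1): theoretical n(CO2) = 2.42349 mol, so theoretical mass = 2.42349 × 44.01 = 106.658 g.
At 76.67% yield, actual mass of CO2 = 106.658 × 0.7667 = 81.7746 g.

81.775 g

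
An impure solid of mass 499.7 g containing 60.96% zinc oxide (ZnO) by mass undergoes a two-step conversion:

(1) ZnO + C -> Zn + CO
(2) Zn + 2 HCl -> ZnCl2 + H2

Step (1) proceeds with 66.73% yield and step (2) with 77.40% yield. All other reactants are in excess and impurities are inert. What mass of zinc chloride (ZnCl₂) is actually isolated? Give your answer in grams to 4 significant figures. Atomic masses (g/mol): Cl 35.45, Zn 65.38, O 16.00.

Pure ZnO = 499.7 × 0.6096 = 304.62 g.
M(ZnO) = 65.38 + 16.00 = 81.38 g/mol.
M(ZnCl2) = 65.38 + 2(35.45) = 136.28 g/mol.
n(ZnO) = 304.62 / 81.38 = 3.7431 mol.
Step 1 (ZnO:Zn = 1:1): theoretical n(Zn) = 3.7431 mol; at 66.73% yield, n(Zn) = 2.4978 mol.
Step 2 (Zn:ZnCl2 = 1:1): theoretical n(ZnCl2) = 2.4978 mol, so theoretical mass = 2.4978 × 136.28 = 340.40 g.
At 77.40% yield, actual mass of ZnCl2 = 340.40 × 0.7740 = 263.47 g.

263.5 g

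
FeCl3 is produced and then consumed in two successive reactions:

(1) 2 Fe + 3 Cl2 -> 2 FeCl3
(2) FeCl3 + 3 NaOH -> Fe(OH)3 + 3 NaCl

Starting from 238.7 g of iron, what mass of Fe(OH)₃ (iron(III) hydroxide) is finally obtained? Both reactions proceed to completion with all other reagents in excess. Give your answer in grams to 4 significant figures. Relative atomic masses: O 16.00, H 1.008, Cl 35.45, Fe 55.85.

M(Fe) = 55.85 g/mol.
M(Fe(OH)3) = 55.85 + 3(16.00) + 3(1.008) = 106.874 g/mol.
n(Fe) = 238.70 / 55.85 = 4.2739 mol.
Step 1 gives a 2:2 ratio of Fe to FeCl3, so n(FeCl3) = 4.2739 mol.
In step 2 the FeCl3:Fe(OH)3 ratio is 1:1, so n(Fe(OH)3) = 4.2739 mol.
Mass of Fe(OH)3 = 4.2739 × 106.874 = 456.77 g.

456.8 g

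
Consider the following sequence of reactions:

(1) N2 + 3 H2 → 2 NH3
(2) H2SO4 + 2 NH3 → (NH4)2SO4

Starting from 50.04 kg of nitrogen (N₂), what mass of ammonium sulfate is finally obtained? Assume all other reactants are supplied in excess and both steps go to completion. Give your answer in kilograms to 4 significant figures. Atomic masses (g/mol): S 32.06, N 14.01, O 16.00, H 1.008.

M(N2) = 2(14.01) = 28.02 g/mol.
M((NH4)2SO4) = 2(14.01) + 8(1.008) + 32.06 + 4(16.00) = 132.144 g/mol.
50.04 kg = 50040 g.
n(N2) = 50040 / 28.02 = 1785.9 mol.
Step 1 gives a 1:2 ratio of N2 to NH3, so n(NH3) = 3571.7 mol.
In step 2 the NH3:(NH4)2SO4 ratio is 2:1, so n((NH4)2SO4) = 1785.9 mol.
Mass of (NH4)2SO4 = 1785.9 × 132.144 = 235990 g = 236.0 kg.

236.0 kg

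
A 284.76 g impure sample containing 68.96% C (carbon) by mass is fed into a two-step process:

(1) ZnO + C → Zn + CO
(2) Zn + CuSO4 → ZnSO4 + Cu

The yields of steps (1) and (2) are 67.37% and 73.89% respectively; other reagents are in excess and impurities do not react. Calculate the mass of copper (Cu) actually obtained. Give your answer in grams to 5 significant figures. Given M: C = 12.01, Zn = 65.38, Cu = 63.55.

Pure C = 284.76 × 0.6896 = 196.370 g.
n(C) = 196.370 / 12.01 = 16.3506 mol.
Step 1 (C:Zn = 1:1): theoretical n(Zn) = 16.3506 mol; at 67.37% yield, n(Zn) = 11.0154 mol.
Step 2 (Zn:Cu = 1:1): theoretical n(Cu) = 11.0154 mol, so theoretical mass = 11.0154 × 63.55 = 700.028 g.
At 73.89% yield, actual mass of Cu = 700.028 × 0.7389 = 517.251 g.

517.25 g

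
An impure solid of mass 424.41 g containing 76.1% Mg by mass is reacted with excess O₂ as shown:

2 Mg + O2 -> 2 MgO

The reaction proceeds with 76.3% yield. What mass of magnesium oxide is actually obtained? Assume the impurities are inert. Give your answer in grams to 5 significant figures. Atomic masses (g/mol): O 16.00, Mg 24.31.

Pure Mg available = 424.41 g × 0.761 = 322.976 g.
M(Mg) = 24.31 g/mol.
M(MgO) = 24.31 + 16.00 = 40.31 g/mol.
n(Mg) = 322.976 g / 24.31 g/mol = 13.2857 mol.
From the equation the Mg:MgO mole ratio is 2:2, so n(MgO) = 13.2857 × 2/2 = 13.2857 mol.
Mass of MgO = 13.2857 mol × 40.31 g/mol = 535.548 g.
Actual mass collected = 535.548 g × 0.763 = 408.623 g.

408.62 g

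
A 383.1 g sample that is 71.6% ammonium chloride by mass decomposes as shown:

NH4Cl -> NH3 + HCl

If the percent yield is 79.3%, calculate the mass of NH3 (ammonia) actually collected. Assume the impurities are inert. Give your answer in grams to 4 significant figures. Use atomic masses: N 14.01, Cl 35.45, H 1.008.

Pure NH4Cl available = 383.1 g × 0.716 = 274.30 g.
M(NH4Cl) = 14.01 + 4(1.008) + 35.45 = 53.492 g/mol.
M(NH3) = 14.01 + 3(1.008) = 17.034 g/mol.
n(NH4Cl) = 274.30 g / 53.492 g/mol = 5.1279 mol.
From the equation the NH4Cl:NH3 mole ratio is 1:1, so n(NH3) = 5.1279 × 1/1 = 5.1279 mol.
Mass of NH3 = 5.1279 mol × 17.034 g/mol = 87.348 g.
Actual mass collected = 87.348 g × 0.793 = 69.267 g.

69.27 g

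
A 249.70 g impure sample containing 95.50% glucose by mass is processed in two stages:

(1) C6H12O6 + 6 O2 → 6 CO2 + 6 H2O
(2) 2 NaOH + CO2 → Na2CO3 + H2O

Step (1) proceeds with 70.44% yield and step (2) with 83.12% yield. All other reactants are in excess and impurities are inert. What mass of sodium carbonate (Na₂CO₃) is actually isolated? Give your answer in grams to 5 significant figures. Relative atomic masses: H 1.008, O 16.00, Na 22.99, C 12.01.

492.85 g

Pure C6H12O6 = 249.70 × 0.9550 = 238.463 g.
M(C6H12O6) = 6(12.01) + 12(1.008) + 6(16.00) = 180.156 g/mol.
M(Na2CO3) = 2(22.99) + 12.01 + 3(16.00) = 105.99 g/mol.
n(C6H12O6) = 238.463 / 180.156 = 1.32365 mol.
Step 1 (C6H12O6:CO2 = 1:6): theoretical n(CO2) = 7.94190 mol; at 70.44% yield, n(CO2) = 5.59427 mol.
Step 2 (CO2:Na2CO3 = 1:1): theoretical n(Na2CO3) = 5.59427 mol, so theoretical mass = 5.59427 × 105.99 = 592.937 g.
At 83.12% yield, actual mass of Na2CO3 = 592.937 × 0.8312 = 492.849 g.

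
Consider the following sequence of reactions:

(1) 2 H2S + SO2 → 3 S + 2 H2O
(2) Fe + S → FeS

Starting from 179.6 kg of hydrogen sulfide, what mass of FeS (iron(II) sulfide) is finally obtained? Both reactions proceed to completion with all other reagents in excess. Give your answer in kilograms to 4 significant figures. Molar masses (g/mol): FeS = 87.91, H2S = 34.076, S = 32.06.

695.0 kg

179.6 kg = 179600 g.
n(H2S) = 179600 / 34.076 = 5270.6 mol.
Step 1 gives a 2:3 ratio of H2S to S, so n(S) = 7905.9 mol.
In step 2 the S:FeS ratio is 1:1, so n(FeS) = 7905.9 mol.
Mass of FeS = 7905.9 × 87.91 = 695000 g = 695.0 kg.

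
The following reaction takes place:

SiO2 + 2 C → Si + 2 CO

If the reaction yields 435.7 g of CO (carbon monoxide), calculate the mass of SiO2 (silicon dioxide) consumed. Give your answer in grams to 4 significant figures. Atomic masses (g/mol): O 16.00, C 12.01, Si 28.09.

M(CO) = 12.01 + 16.00 = 28.01 g/mol.
M(SiO2) = 28.09 + 2(16.00) = 60.09 g/mol.
n(CO) = 435.70 g / 28.01 g/mol = 15.555 mol.
From the equation the CO:SiO2 mole ratio is 2:1, so n(SiO2) = 15.555 × 1/2 = 7.7776 mol.
Mass of SiO2 = 7.7776 mol × 60.09 g/mol = 467.35 g.

467.4 g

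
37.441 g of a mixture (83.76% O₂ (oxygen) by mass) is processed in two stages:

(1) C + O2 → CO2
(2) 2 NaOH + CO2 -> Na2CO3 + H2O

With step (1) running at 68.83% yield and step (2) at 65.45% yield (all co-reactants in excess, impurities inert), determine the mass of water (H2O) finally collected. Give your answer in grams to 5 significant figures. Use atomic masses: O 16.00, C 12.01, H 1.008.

7.9539 g

Pure O2 = 37.441 × 0.8376 = 31.3606 g.
M(O2) = 2(16.00) = 32.00 g/mol.
M(H2O) = 2(1.008) + 16.00 = 18.016 g/mol.
n(O2) = 31.3606 / 32.00 = 0.980018 mol.
Step 1 (O2:CO2 = 1:1): theoretical n(CO2) = 0.980018 mol; at 68.83% yield, n(CO2) = 0.674547 mol.
Step 2 (CO2:H2O = 1:1): theoretical n(H2O) = 0.674547 mol, so theoretical mass = 0.674547 × 18.016 = 12.1526 g.
At 65.45% yield, actual mass of H2O = 12.1526 × 0.6545 = 7.95390 g.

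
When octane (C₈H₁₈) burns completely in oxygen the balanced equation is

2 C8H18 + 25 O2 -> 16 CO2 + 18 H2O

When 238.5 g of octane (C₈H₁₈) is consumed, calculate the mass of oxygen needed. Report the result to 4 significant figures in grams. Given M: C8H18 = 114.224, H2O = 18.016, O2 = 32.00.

835.2 g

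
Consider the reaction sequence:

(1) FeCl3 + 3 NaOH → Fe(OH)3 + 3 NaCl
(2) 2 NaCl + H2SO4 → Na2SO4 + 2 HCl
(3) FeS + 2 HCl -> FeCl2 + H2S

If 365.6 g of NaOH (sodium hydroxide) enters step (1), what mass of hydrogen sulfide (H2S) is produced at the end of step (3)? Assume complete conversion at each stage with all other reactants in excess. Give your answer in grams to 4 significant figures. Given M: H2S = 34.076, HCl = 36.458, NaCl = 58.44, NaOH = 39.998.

n(NaOH) = 365.6 / 39.998 = 9.1405 mol.
Reaction (1): NaOH→NaCl ratio 3:3 ⇒ n(NaCl) = 9.1405 mol.
Reaction (2): NaCl→HCl ratio 2:2 ⇒ n(HCl) = 9.1405 mol.
Reaction (3): HCl→H2S ratio 2:1 ⇒ n(H2S) = 4.5702 mol.
Mass of H2S = 4.5702 × 34.076 = 155.74 g.

155.7 g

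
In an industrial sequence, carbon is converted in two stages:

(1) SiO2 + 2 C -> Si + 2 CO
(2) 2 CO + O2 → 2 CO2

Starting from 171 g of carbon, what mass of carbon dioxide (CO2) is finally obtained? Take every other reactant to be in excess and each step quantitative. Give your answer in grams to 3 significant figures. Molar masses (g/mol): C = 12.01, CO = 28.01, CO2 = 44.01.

n(C) = 171.0 / 12.01 = 14.24 mol.
Step 1 gives a 2:2 ratio of C to CO, so n(CO) = 14.24 mol.
In step 2 the CO:CO2 ratio is 2:2, so n(CO2) = 14.24 mol.
Mass of CO2 = 14.24 × 44.01 = 626.6 g.

627 g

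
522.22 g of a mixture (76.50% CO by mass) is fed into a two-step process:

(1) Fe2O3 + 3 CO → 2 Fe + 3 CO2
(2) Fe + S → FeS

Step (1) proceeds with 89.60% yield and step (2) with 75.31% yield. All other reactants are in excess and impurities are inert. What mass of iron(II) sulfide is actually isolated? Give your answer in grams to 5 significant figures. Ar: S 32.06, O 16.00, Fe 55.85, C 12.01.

Pure CO = 522.22 × 0.7650 = 399.498 g.
M(CO) = 12.01 + 16.00 = 28.01 g/mol.
M(FeS) = 55.85 + 32.06 = 87.91 g/mol.
n(CO) = 399.498 / 28.01 = 14.2627 mol.
Step 1 (CO:Fe = 3:2): theoretical n(Fe) = 9.50847 mol; at 89.60% yield, n(Fe) = 8.51959 mol.
Step 2 (Fe:FeS = 1:1): theoretical n(FeS) = 8.51959 mol, so theoretical mass = 8.51959 × 87.91 = 748.957 g.
At 75.31% yield, actual mass of FeS = 748.957 × 0.7531 = 564.039 g.

564.04 g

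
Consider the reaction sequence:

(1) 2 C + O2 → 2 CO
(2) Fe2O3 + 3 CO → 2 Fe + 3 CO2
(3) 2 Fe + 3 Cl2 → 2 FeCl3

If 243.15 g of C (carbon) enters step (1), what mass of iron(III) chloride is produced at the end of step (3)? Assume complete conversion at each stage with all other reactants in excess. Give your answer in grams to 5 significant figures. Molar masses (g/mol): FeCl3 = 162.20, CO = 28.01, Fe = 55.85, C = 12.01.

2189.2 g

n(C) = 243.15 / 12.01 = 20.2456 mol.
Reaction (1): C→CO ratio 2:2 ⇒ n(CO) = 20.2456 mol.
Reaction (2): CO→Fe ratio 3:2 ⇒ n(Fe) = 13.4971 mol.
Reaction (3): Fe→FeCl3 ratio 2:2 ⇒ n(FeCl3) = 13.4971 mol.
Mass of FeCl3 = 13.4971 × 162.20 = 2189.23 g.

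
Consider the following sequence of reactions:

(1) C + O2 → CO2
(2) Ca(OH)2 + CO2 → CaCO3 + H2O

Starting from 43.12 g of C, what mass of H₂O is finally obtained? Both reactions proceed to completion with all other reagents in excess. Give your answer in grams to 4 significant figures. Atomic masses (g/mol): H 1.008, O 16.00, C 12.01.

M(C) = 12.01 g/mol.
M(H2O) = 2(1.008) + 16.00 = 18.016 g/mol.
n(C) = 43.120 / 12.01 = 3.5903 mol.
Step 1 gives a 1:1 ratio of C to CO2, so n(CO2) = 3.5903 mol.
In step 2 the CO2:H2O ratio is 1:1, so n(H2O) = 3.5903 mol.
Mass of H2O = 3.5903 × 18.016 = 64.684 g.

64.68 g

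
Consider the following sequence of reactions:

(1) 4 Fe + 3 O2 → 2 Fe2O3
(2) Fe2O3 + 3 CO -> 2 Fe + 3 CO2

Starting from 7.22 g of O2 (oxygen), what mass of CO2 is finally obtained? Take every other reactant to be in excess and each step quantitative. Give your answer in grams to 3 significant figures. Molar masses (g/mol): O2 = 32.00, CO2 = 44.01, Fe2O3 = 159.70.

19.9 g

n(O2) = 7.220 / 32.00 = 0.2256 mol.
Step 1 gives a 3:2 ratio of O2 to Fe2O3, so n(Fe2O3) = 0.1504 mol.
In step 2 the Fe2O3:CO2 ratio is 1:3, so n(CO2) = 0.4513 mol.
Mass of CO2 = 0.4513 × 44.01 = 19.86 g.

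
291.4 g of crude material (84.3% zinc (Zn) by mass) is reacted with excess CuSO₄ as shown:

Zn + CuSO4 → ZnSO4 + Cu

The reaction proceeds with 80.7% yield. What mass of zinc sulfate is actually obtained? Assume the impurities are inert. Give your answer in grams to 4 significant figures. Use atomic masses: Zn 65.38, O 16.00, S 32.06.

Pure Zn available = 291.4 g × 0.843 = 245.65 g.
M(Zn) = 65.38 g/mol.
M(ZnSO4) = 65.38 + 32.06 + 4(16.00) = 161.44 g/mol.
n(Zn) = 245.65 g / 65.38 g/mol = 3.7573 mol.
From the equation the Zn:ZnSO4 mole ratio is 1:1, so n(ZnSO4) = 3.7573 × 1/1 = 3.7573 mol.
Mass of ZnSO4 = 3.7573 mol × 161.44 g/mol = 606.57 g.
Actual mass collected = 606.57 g × 0.807 = 489.50 g.

489.5 g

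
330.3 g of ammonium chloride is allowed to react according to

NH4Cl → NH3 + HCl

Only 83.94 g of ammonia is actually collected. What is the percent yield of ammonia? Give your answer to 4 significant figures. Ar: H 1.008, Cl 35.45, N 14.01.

79.81 %

M(NH4Cl) = 14.01 + 4(1.008) + 35.45 = 53.492 g/mol.
M(NH3) = 14.01 + 3(1.008) = 17.034 g/mol.
n(NH4Cl) = 330.30 g / 53.492 g/mol = 6.1748 mol.
From the equation the NH4Cl:NH3 mole ratio is 1:1, so n(NH3) = 6.1748 × 1/1 = 6.1748 mol.
Mass of NH3 = 6.1748 mol × 17.034 g/mol = 105.18 g.
This is the theoretical yield. Percent yield = 83.94 g / 105.18 g × 100% = 79.805%.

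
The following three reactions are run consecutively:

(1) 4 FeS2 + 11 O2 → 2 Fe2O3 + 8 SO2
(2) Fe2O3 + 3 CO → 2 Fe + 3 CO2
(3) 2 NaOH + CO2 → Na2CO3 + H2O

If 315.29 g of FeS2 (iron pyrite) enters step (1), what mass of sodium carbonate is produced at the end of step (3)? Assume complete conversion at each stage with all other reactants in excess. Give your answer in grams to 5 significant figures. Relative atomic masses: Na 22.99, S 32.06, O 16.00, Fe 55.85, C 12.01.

M(FeS2) = 55.85 + 2(32.06) = 119.97 g/mol.
M(Na2CO3) = 2(22.99) + 12.01 + 3(16.00) = 105.99 g/mol.
n(FeS2) = 315.29 / 119.97 = 2.62807 mol.
Reaction (1): FeS2→Fe2O3 ratio 4:2 ⇒ n(Fe2O3) = 1.31404 mol.
Reaction (2): Fe2O3→CO2 ratio 1:3 ⇒ n(CO2) = 3.94211 mol.
Reaction (3): CO2→Na2CO3 ratio 1:1 ⇒ n(Na2CO3) = 3.94211 mol.
Mass of Na2CO3 = 3.94211 × 105.99 = 417.824 g.

417.82 g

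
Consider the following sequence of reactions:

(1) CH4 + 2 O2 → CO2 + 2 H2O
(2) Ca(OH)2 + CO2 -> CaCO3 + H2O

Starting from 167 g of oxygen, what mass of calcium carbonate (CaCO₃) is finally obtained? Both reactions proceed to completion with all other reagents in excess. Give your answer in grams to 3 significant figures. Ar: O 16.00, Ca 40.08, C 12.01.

261 g

M(O2) = 2(16.00) = 32.00 g/mol.
M(CaCO3) = 40.08 + 12.01 + 3(16.00) = 100.09 g/mol.
n(O2) = 167.0 / 32.00 = 5.219 mol.
Step 1 gives a 2:1 ratio of O2 to CO2, so n(CO2) = 2.609 mol.
In step 2 the CO2:CaCO3 ratio is 1:1, so n(CaCO3) = 2.609 mol.
Mass of CaCO3 = 2.609 × 100.09 = 261.2 g.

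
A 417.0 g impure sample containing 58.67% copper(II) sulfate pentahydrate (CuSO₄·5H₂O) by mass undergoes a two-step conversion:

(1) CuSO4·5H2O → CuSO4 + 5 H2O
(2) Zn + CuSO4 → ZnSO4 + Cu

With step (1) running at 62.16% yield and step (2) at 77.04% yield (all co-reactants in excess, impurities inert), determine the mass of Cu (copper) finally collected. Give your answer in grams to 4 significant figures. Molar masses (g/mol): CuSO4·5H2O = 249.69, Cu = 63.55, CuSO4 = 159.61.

Pure CuSO4·5H2O = 417.0 × 0.5867 = 244.65 g.
n(CuSO4·5H2O) = 244.65 / 249.69 = 0.97983 mol.
Step 1 (CuSO4·5H2O:CuSO4 = 1:1): theoretical n(CuSO4) = 0.97983 mol; at 62.16% yield, n(CuSO4) = 0.60906 mol.
Step 2 (CuSO4:Cu = 1:1): theoretical n(Cu) = 0.60906 mol, so theoretical mass = 0.60906 × 63.55 = 38.706 g.
At 77.04% yield, actual mass of Cu = 38.706 × 0.7704 = 29.819 g.

29.82 g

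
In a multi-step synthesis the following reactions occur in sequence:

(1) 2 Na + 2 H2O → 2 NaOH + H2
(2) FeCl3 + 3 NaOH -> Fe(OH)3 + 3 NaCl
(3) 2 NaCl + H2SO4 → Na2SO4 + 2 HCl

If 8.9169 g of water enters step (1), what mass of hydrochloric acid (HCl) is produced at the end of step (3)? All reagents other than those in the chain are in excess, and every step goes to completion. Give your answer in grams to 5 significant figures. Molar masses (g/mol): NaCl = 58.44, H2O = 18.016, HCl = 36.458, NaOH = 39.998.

18.045 g

n(H2O) = 8.9169 / 18.016 = 0.494943 mol.
Reaction (1): H2O→NaOH ratio 2:2 ⇒ n(NaOH) = 0.494943 mol.
Reaction (2): NaOH→NaCl ratio 3:3 ⇒ n(NaCl) = 0.494943 mol.
Reaction (3): NaCl→HCl ratio 2:2 ⇒ n(HCl) = 0.494943 mol.
Mass of HCl = 0.494943 × 36.458 = 18.0446 g.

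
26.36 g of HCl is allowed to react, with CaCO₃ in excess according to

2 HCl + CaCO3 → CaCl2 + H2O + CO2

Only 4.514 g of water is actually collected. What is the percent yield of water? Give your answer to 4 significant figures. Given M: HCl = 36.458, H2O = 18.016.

69.31 %

n(HCl) = 26.360 g / 36.458 g/mol = 0.72302 mol.
From the equation the HCl:H2O mole ratio is 2:1, so n(H2O) = 0.72302 × 1/2 = 0.36151 mol.
Mass of H2O = 0.36151 mol × 18.016 g/mol = 6.5130 g.
This is the theoretical yield. Percent yield = 4.514 g / 6.5130 g × 100% = 69.308%.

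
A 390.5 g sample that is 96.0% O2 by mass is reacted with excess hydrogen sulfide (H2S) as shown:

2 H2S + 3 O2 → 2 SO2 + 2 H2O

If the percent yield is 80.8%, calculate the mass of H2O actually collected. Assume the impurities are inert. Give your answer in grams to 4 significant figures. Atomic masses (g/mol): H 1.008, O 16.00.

Pure O2 available = 390.5 g × 0.960 = 374.88 g.
M(O2) = 2(16.00) = 32.00 g/mol.
M(H2O) = 2(1.008) + 16.00 = 18.016 g/mol.
n(O2) = 374.88 g / 32.00 g/mol = 11.715 mol.
From the equation the O2:H2O mole ratio is 3:2, so n(H2O) = 11.715 × 2/3 = 7.8100 mol.
Mass of H2O = 7.8100 mol × 18.016 g/mol = 140.70 g.
Actual mass collected = 140.70 g × 0.808 = 113.69 g.

113.7 g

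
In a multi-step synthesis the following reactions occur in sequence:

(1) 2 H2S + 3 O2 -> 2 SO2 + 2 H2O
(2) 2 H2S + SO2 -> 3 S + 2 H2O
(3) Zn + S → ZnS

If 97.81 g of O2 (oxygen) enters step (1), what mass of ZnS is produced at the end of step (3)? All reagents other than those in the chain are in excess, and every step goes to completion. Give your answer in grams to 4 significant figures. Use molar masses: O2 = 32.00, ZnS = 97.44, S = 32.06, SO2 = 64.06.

n(O2) = 97.81 / 32.00 = 3.0566 mol.
Reaction (1): O2→SO2 ratio 3:2 ⇒ n(SO2) = 2.0377 mol.
Reaction (2): SO2→S ratio 1:3 ⇒ n(S) = 6.1131 mol.
Reaction (3): S→ZnS ratio 1:1 ⇒ n(ZnS) = 6.1131 mol.
Mass of ZnS = 6.1131 × 97.44 = 595.66 g.

595.7 g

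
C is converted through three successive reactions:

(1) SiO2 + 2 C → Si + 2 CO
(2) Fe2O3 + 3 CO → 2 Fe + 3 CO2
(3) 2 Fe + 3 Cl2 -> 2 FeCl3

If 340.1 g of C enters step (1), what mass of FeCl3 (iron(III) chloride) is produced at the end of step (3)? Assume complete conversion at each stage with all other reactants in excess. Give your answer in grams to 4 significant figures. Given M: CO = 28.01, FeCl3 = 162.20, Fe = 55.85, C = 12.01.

3062 g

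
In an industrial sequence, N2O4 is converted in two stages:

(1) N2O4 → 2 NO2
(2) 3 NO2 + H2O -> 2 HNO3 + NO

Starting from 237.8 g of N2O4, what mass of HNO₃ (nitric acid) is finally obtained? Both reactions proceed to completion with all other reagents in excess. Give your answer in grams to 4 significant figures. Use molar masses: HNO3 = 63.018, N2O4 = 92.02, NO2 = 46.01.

217.1 g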